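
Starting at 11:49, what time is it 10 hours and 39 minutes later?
Starting time: 11:49
Adding 39 minutes to 49 minutes: 49 + 39 = 88 minutes = 1 hour and 28 minutes
Adding 10 hours: 11 + 10 + 1 (carry) = 22 - 12 = 10
Final time: 10:28

Final answer: 10:28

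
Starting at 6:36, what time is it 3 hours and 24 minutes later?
Starting time: 6:36
Adding 24 minutes to 36 minutes: 36 + 24 = 60 minutes = 1 hour
Adding 3 hours: 6 + 3 + 1 (carry) = 10
Final time: 10:00

Final answer: 10:00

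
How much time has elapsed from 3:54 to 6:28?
From 3:54 to 6:28:
(6 x 60 + 28) - (3 x 60 + 54) = 388 - 234 = 154 minutes
= 2 hours and 34 minutes

Final answer: 2 hours and 34 minutes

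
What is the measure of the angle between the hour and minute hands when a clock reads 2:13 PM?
Hour hand position: 2 x 30 + 13 x 0.5 = 66.5 degrees
Minute hand position: 13 x 6 = 78 degrees
Difference: |66.5 - 78| = 11.5 degrees
The angle between the hands is 11.5 degrees

Final answer: 11.5 degrees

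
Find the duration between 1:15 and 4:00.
From 1:15 to 4:00:
(4 x 60 + 0) - (1 x 60 + 15) = 240 - 75 = 165 minutes
= 2 hours and 45 minutes

Final answer: 2 hours and 45 minutes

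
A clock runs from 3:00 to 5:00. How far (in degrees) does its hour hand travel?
The hour hand moves 0.5 degrees per minute.
Time elapsed: 5:00 - 3:00 = 120 minutes
Angular displacement: 120 x 0.5 = 60 degrees

Final answer: 60 degrees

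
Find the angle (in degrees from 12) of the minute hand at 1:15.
The minute hand moves 6 degrees per minute.
At 1:15: 15 x 6 = 90 degrees

Final answer: 90 degrees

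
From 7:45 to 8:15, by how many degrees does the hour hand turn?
The hour hand moves 0.5 degrees per minute.
Time elapsed: 8:15 - 7:45 = 30 minutes
Angular displacement: 30 x 0.5 = 15 degrees

Final answer: 15 degrees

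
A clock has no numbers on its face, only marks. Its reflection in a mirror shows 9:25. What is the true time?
Reflection across the vertical (12-6) axis maps a hand at angle A degrees to (360 - A) degrees, which sends a reading of T minutes past 12:00 to (720 - T) minutes past 12:00.
Mirror reads 9:25 = 565 minutes past 12:00.
Actual time: (720 - 565) mod 720 = 155 minutes = 2:35.

Final answer: 2:35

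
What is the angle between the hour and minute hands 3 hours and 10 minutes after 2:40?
First find the time 3 hours and 10 minutes after 2:40.
Total minutes: 2 x 60 + 40 + 3 x 60 + 10 = 350.
350 mod 720 = 350 minutes = 5:50.
Now compute the angle at 5:50:
Hour hand: 5 x 30 + 50 x 0.5 = 175 degrees
Minute hand: 50 x 6 = 300 degrees
Difference: |175 - 300| = 125 degrees
The angle is 125 degrees

Final answer: 125 degrees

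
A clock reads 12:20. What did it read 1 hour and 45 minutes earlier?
Starting time: 12:20 = 20 total minutes past 12:00
Subtracting: 1 hour and 45 minutes = 105 minutes
20 - 105 = -85 (negative, add 12 hours = 720) = 635 minutes
= 10 hours and 35 minutes past 12:00 = 10:35

Final answer: 10:35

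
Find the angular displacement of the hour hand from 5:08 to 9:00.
The hour hand moves 0.5 degrees per minute.
Time elapsed: 9:00 - 5:08 = 232 minutes
Angular displacement: 232 x 0.5 = 116 degrees

Final answer: 116 degrees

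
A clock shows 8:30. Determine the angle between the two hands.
Hour hand position: 8 x 30 + 30 x 0.5 = 255 degrees
Minute hand position: 30 x 6 = 180 degrees
Difference: |255 - 180| = 75 degrees
The angle between the hands is 75 degrees

Final answer: 75 degrees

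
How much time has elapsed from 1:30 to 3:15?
From 1:30 to 3:15:
(3 x 60 + 15) - (1 x 60 + 30) = 195 - 90 = 105 minutes
= 1 hour and 45 minutes

Final answer: 1 hour and 45 minutes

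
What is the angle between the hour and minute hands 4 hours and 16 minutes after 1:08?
First find the time 4 hours and 16 minutes after 1:08.
Total minutes: 1 x 60 + 8 + 4 x 60 + 16 = 324.
324 mod 720 = 324 minutes = 5:24.
Now compute the angle at 5:24:
Hour hand: 5 x 30 + 24 x 0.5 = 162 degrees
Minute hand: 24 x 6 = 144 degrees
Difference: |162 - 144| = 18 degrees
The angle is 18 degrees

Final answer: 18 degrees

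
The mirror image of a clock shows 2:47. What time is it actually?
Reflection across the vertical (12-6) axis maps a hand at angle A degrees to (360 - A) degrees, which sends a reading of T minutes past 12:00 to (720 - T) minutes past 12:00.
Mirror reads 2:47 = 167 minutes past 12:00.
Actual time: (720 - 167) mod 720 = 553 minutes = 9:13.

Final answer: 9:13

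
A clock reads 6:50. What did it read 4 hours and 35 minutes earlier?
Starting time: 6:50 = 410 total minutes past 12:00
Subtracting: 4 hours and 35 minutes = 275 minutes
410 - 275 = 135 minutes
= 2 hours and 15 minutes past 12:00 = 2:15

Final answer: 2:15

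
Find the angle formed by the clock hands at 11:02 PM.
Hour hand position: 11 x 30 + 2 x 0.5 = 331 degrees
Minute hand position: 2 x 6 = 12 degrees
Difference: |331 - 12| = 319 degrees
Since 319 > 180, the smaller angle is 360 - 319 = 41 degrees

Final answer: 41 degrees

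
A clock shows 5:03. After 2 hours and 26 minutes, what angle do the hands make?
First find the time 2 hours and 26 minutes after 5:03.
Total minutes: 5 x 60 + 3 + 2 x 60 + 26 = 449.
449 mod 720 = 449 minutes = 7:29.
Now compute the angle at 7:29:
Hour hand: 7 x 30 + 29 x 0.5 = 224.5 degrees
Minute hand: 29 x 6 = 174 degrees
Difference: |224.5 - 174| = 50.5 degrees
The angle is 50.5 degrees

Final answer: 50.5 degrees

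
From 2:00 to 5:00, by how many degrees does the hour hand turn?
The hour hand moves 0.5 degrees per minute.
Time elapsed: 5:00 - 2:00 = 180 minutes
Angular displacement: 180 x 0.5 = 90 degrees

Final answer: 90 degrees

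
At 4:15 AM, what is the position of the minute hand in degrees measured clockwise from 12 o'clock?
The minute hand moves 6 degrees per minute.
At 4:15: 15 x 6 = 90 degrees

Final answer: 90 degrees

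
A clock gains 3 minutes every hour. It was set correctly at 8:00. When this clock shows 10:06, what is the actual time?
For every 60 true minutes, the faulty clock advances 63 minutes, so 1 faulty-clock minute corresponds to 60/63 true minutes.
From 8:00 to 10:06 on the faulty dial is 126 minutes.
True elapsed: 126 x 60/63 = 120 minutes = 2 hours.
True time: 8:00 + 2 hours = 10:00.

Final answer: 10:00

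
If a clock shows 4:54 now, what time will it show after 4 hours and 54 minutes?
Starting time: 4:54
Adding 54 minutes to 54 minutes: 54 + 54 = 108 minutes = 1 hour and 48 minutes
Adding 4 hours: 4 + 4 + 1 (carry) = 9
Final time: 9:48

Final answer: 9:48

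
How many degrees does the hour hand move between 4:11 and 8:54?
The hour hand moves 0.5 degrees per minute.
Time elapsed: 8:54 - 4:11 = 283 minutes
Angular displacement: 283 x 0.5 = 141.5 degrees

Final answer: 141.5 degrees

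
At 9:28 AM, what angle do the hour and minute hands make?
Hour hand position: 9 x 30 + 28 x 0.5 = 284 degrees
Minute hand position: 28 x 6 = 168 degrees
Difference: |284 - 168| = 116 degrees
The angle between the hands is 116 degrees

Final answer: 116 degrees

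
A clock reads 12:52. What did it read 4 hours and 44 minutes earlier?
Starting time: 12:52 = 52 total minutes past 12:00
Subtracting: 4 hours and 44 minutes = 284 minutes
52 - 284 = -232 (negative, add 12 hours = 720) = 488 minutes
= 8 hours and 8 minutes past 12:00 = 8:08

Final answer: 8:08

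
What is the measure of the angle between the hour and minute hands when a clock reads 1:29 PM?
Hour hand position: 1 x 30 + 29 x 0.5 = 44.5 degrees
Minute hand position: 29 x 6 = 174 degrees
Difference: |44.5 - 174| = 129.5 degrees
The angle between the hands is 129.5 degrees

Final answer: 129.5 degrees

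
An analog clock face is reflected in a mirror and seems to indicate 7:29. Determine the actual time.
Reflection across the vertical (12-6) axis maps a hand at angle A degrees to (360 - A) degrees, which sends a reading of T minutes past 12:00 to (720 - T) minutes past 12:00.
Mirror reads 7:29 = 449 minutes past 12:00.
Actual time: (720 - 449) mod 720 = 271 minutes = 4:31.

Final answer: 4:31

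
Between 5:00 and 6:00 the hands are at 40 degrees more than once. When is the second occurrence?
At t minutes past 5:00, the hour hand is at 30 x 5 + 0.5t degrees and the minute hand is at 6t degrees.
The smaller angle between them is 40 degrees when |30H - 5.5t| = 40 or |30H - 5.5t| = 320.
With H = 5, solve 30 x 5 - 5.5t = +/- target for each target:
  t = (30 x 5 - 40) / 5.5 = 20
  t = (30 x 5 + 40) / 5.5 = 34.55
  t = (30 x 5 - 320) / 5.5 = -30.91 (outside (0, 60))
  t = (30 x 5 + 320) / 5.5 = 85.45 (outside (0, 60))
Valid solutions in (0, 60): {20, 34.55} minutes.
The second occurrence is t = 34.55 minutes.
The hands form a 40-degree angle at 34.55 minutes past 5:00.

Final answer: 34.55 minutes past 5:00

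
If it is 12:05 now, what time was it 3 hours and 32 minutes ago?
Starting time: 12:05 = 5 total minutes past 12:00
Subtracting: 3 hours and 32 minutes = 212 minutes
5 - 212 = -207 (negative, add 12 hours = 720) = 513 minutes
= 8 hours and 33 minutes past 12:00 = 8:33

Final answer: 8:33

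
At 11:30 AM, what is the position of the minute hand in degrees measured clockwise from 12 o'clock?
The minute hand moves 6 degrees per minute.
At 11:30: 30 x 6 = 180 degrees

Final answer: 180 degrees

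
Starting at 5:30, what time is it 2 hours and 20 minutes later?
Starting time: 5:30
Adding 20 minutes to 30 minutes: 30 + 20 = 50 minutes
Adding 2 hours: 5 + 2 = 7
Final time: 7:50

Final answer: 7:50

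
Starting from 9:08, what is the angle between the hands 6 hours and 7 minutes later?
First find the time 6 hours and 7 minutes after 9:08.
Total minutes: 9 x 60 + 8 + 6 x 60 + 7 = 915.
915 mod 720 = 195 minutes = 3:15.
Now compute the angle at 3:15:
Hour hand: 3 x 30 + 15 x 0.5 = 97.5 degrees
Minute hand: 15 x 6 = 90 degrees
Difference: |97.5 - 90| = 7.5 degrees
The angle is 7.5 degrees

Final answer: 7.5 degrees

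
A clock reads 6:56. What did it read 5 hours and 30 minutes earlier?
Starting time: 6:56 = 416 total minutes past 12:00
Subtracting: 5 hours and 30 minutes = 330 minutes
416 - 330 = 86 minutes
= 1 hour and 26 minutes past 12:00 = 1:26

Final answer: 1:26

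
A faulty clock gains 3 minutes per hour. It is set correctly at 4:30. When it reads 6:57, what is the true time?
For every 60 true minutes, the faulty clock advances 63 minutes, so 1 faulty-clock minute corresponds to 60/63 true minutes.
From 4:30 to 6:57 on the faulty dial is 147 minutes.
True elapsed: 147 x 60/63 = 140 minutes = 2 hours and 20 minutes.
True time: 4:30 + 2 hours and 20 minutes = 6:50.

Final answer: 6:50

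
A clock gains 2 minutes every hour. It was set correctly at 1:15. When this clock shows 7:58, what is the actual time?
For every 60 true minutes, the faulty clock advances 62 minutes, so 1 faulty-clock minute corresponds to 60/62 true minutes.
From 1:15 to 7:58 on the faulty dial is 403 minutes.
True elapsed: 403 x 60/62 = 390 minutes = 6 hours and 30 minutes.
True time: 1:15 + 6 hours and 30 minutes = 7:45.

Final answer: 7:45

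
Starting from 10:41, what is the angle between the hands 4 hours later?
First find the time 4 hours after 10:41.
Total minutes: 10 x 60 + 41 + 4 x 60 + 0 = 881.
881 mod 720 = 161 minutes = 2:41.
Now compute the angle at 2:41:
Hour hand: 2 x 30 + 41 x 0.5 = 80.5 degrees
Minute hand: 41 x 6 = 246 degrees
Difference: |80.5 - 246| = 165.5 degrees
The angle is 165.5 degrees

Final answer: 165.5 degrees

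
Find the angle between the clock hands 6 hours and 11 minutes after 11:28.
First find the time 6 hours and 11 minutes after 11:28.
Total minutes: 11 x 60 + 28 + 6 x 60 + 11 = 1059.
1059 mod 720 = 339 minutes = 5:39.
Now compute the angle at 5:39:
Hour hand: 5 x 30 + 39 x 0.5 = 169.5 degrees
Minute hand: 39 x 6 = 234 degrees
Difference: |169.5 - 234| = 64.5 degrees
The angle is 64.5 degrees

Final answer: 64.5 degrees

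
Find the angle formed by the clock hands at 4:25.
Hour hand position: 4 x 30 + 25 x 0.5 = 132.5 degrees
Minute hand position: 25 x 6 = 150 degrees
Difference: |132.5 - 150| = 17.5 degrees
The angle between the hands is 17.5 degrees

Final answer: 17.5 degrees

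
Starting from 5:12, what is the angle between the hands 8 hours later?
First find the time 8 hours after 5:12.
Total minutes: 5 x 60 + 12 + 8 x 60 + 0 = 792.
792 mod 720 = 72 minutes = 1:12.
Now compute the angle at 1:12:
Hour hand: 1 x 30 + 12 x 0.5 = 36 degrees
Minute hand: 12 x 6 = 72 degrees
Difference: |36 - 72| = 36 degrees
The angle is 36 degrees

Final answer: 36 degrees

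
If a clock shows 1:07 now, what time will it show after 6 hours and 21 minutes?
Starting time: 1:07
Adding 21 minutes to 7 minutes: 7 + 21 = 28 minutes
Adding 6 hours: 1 + 6 = 7
Final time: 7:28

Final answer: 7:28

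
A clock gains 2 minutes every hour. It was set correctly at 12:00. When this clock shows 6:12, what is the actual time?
For every 60 true minutes, the faulty clock advances 62 minutes, so 1 faulty-clock minute corresponds to 60/62 true minutes.
From 12:00 to 6:12 on the faulty dial is 372 minutes.
True elapsed: 372 x 60/62 = 360 minutes = 6 hours.
True time: 12:00 + 6 hours = 6:00.

Final answer: 6:00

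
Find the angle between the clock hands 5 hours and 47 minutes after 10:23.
First find the time 5 hours and 47 minutes after 10:23.
Total minutes: 10 x 60 + 23 + 5 x 60 + 47 = 970.
970 mod 720 = 250 minutes = 4:10.
Now compute the angle at 4:10:
Hour hand: 4 x 30 + 10 x 0.5 = 125 degrees
Minute hand: 10 x 6 = 60 degrees
Difference: |125 - 60| = 65 degrees
The angle is 65 degrees

Final answer: 65 degrees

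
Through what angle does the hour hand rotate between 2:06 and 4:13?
The hour hand moves 0.5 degrees per minute.
Time elapsed: 4:13 - 2:06 = 127 minutes
Angular displacement: 127 x 0.5 = 63.5 degrees

Final answer: 63.5 degrees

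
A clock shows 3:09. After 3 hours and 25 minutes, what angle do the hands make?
First find the time 3 hours and 25 minutes after 3:09.
Total minutes: 3 x 60 + 9 + 3 x 60 + 25 = 394.
394 mod 720 = 394 minutes = 6:34.
Now compute the angle at 6:34:
Hour hand: 6 x 30 + 34 x 0.5 = 197 degrees
Minute hand: 34 x 6 = 204 degrees
Difference: |197 - 204| = 7 degrees
The angle is 7 degrees

Final answer: 7 degrees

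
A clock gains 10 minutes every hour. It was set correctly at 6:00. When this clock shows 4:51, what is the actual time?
For every 60 true minutes, the faulty clock advances 70 minutes, so 1 faulty-clock minute corresponds to 60/70 true minutes.
From 6:00 to 4:51 on the faulty dial is 651 minutes.
True elapsed: 651 x 60/70 = 558 minutes = 9 hours and 18 minutes.
True time: 6:00 + 9 hours and 18 minutes = 3:18.

Final answer: 3:18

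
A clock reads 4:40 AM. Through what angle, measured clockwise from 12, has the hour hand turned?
The hour hand moves 30 degrees per hour and 0.5 degrees per minute.
At 4:40: (4) x 30 + 40 x 0.5 = 120 + 20 = 140 degrees

Final answer: 140 degrees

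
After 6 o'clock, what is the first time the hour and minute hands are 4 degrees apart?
At t minutes past 6:00, the hour hand is at 30 x 6 + 0.5t degrees and the minute hand is at 6t degrees.
The smaller angle between them is 4 degrees when |30H - 5.5t| = 4 or |30H - 5.5t| = 356.
With H = 6, solve 30 x 6 - 5.5t = +/- target for each target:
  t = (30 x 6 - 4) / 5.5 = 32
  t = (30 x 6 + 4) / 5.5 = 33.45
  t = (30 x 6 - 356) / 5.5 = -32 (outside (0, 60))
  t = (30 x 6 + 356) / 5.5 = 97.45 (outside (0, 60))
Valid solutions in (0, 60): {32, 33.45} minutes.
The first occurrence is t = 32 minutes.
The hands form a 4-degree angle at 32 minutes past 6:00.

Final answer: 32 minutes past 6:00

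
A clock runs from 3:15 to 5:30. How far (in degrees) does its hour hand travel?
The hour hand moves 0.5 degrees per minute.
Time elapsed: 5:30 - 3:15 = 135 minutes
Angular displacement: 135 x 0.5 = 67.5 degrees

Final answer: 67.5 degrees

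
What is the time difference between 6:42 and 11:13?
From 6:42 to 11:13:
(11 x 60 + 13) - (6 x 60 + 42) = 673 - 402 = 271 minutes
= 4 hours and 31 minutes

Final answer: 4 hours and 31 minutes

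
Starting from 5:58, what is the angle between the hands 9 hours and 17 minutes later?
First find the time 9 hours and 17 minutes after 5:58.
Total minutes: 5 x 60 + 58 + 9 x 60 + 17 = 915.
915 mod 720 = 195 minutes = 3:15.
Now compute the angle at 3:15:
Hour hand: 3 x 30 + 15 x 0.5 = 97.5 degrees
Minute hand: 15 x 6 = 90 degrees
Difference: |97.5 - 90| = 7.5 degrees
The angle is 7.5 degrees

Final answer: 7.5 degrees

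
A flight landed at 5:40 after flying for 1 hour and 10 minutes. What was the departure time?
Starting time: 5:40 = 340 total minutes past 12:00
Subtracting: 1 hour and 10 minutes = 70 minutes
340 - 70 = 270 minutes
= 4 hours and 30 minutes past 12:00 = 4:30

Final answer: 4:30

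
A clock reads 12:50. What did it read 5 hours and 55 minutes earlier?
Starting time: 12:50 = 50 total minutes past 12:00
Subtracting: 5 hours and 55 minutes = 355 minutes
50 - 355 = -305 (negative, add 12 hours = 720) = 415 minutes
= 6 hours and 55 minutes past 12:00 = 6:55

Final answer: 6:55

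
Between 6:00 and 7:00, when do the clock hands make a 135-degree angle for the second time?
At t minutes past 6:00, the hour hand is at 30 x 6 + 0.5t degrees and the minute hand is at 6t degrees.
The smaller angle between them is 135 degrees when |30H - 5.5t| = 135 or |30H - 5.5t| = 225.
With H = 6, solve 30 x 6 - 5.5t = +/- target for each target:
  t = (30 x 6 - 135) / 5.5 = 8.18
  t = (30 x 6 + 135) / 5.5 = 57.27
  t = (30 x 6 - 225) / 5.5 = -8.18 (outside (0, 60))
  t = (30 x 6 + 225) / 5.5 = 73.64 (outside (0, 60))
Valid solutions in (0, 60): {8.18, 57.27} minutes.
The second occurrence is t = 57.27 minutes.
The hands form a 135-degree angle at 57.27 minutes past 6:00.

Final answer: 57.27 minutes past 6:00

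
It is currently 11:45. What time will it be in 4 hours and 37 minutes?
Starting time: 11:45
Adding 37 minutes to 45 minutes: 45 + 37 = 82 minutes = 1 hour and 22 minutes
Adding 4 hours: 11 + 4 + 1 (carry) = 16 - 12 = 4
Final time: 4:22

Final answer: 4:22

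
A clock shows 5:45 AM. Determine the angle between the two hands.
Hour hand position: 5 x 30 + 45 x 0.5 = 172.5 degrees
Minute hand position: 45 x 6 = 270 degrees
Difference: |172.5 - 270| = 97.5 degrees
The angle between the hands is 97.5 degrees

Final answer: 97.5 degrees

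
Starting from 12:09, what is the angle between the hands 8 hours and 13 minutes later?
First find the time 8 hours and 13 minutes after 12:09.
Total minutes: 12 x 60 + 9 + 8 x 60 + 13 = 1222.
1222 mod 720 = 502 minutes = 8:22.
Now compute the angle at 8:22:
Hour hand: 8 x 30 + 22 x 0.5 = 251 degrees
Minute hand: 22 x 6 = 132 degrees
Difference: |251 - 132| = 119 degrees
The angle is 119 degrees

Final answer: 119 degrees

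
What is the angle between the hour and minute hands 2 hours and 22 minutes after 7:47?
First find the time 2 hours and 22 minutes after 7:47.
Total minutes: 7 x 60 + 47 + 2 x 60 + 22 = 609.
609 mod 720 = 609 minutes = 10:09.
Now compute the angle at 10:09:
Hour hand: 10 x 30 + 9 x 0.5 = 304.5 degrees
Minute hand: 9 x 6 = 54 degrees
Difference: |304.5 - 54| = 250.5 degrees
Smaller angle: 360 - 250.5 = 109.5 degrees

Final answer: 109.5 degrees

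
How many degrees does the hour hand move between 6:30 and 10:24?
The hour hand moves 0.5 degrees per minute.
Time elapsed: 10:24 - 6:30 = 234 minutes
Angular displacement: 234 x 0.5 = 117 degrees

Final answer: 117 degrees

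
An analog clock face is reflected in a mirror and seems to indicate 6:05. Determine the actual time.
Reflection across the vertical (12-6) axis maps a hand at angle A degrees to (360 - A) degrees, which sends a reading of T minutes past 12:00 to (720 - T) minutes past 12:00.
Mirror reads 6:05 = 365 minutes past 12:00.
Actual time: (720 - 365) mod 720 = 355 minutes = 5:55.

Final answer: 5:55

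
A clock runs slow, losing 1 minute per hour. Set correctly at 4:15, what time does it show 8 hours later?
For every 60 true minutes, the faulty clock advances 60 - 1 = 59 minutes.
True elapsed: 8 hours = 480 minutes.
Faulty clock advances: 480 x 59/60 = 472 minutes (drift: 8 minutes behind).
Shown time: 4:15 + 472 minutes = 12:07.

Final answer: 12:07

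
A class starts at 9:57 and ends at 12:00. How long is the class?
From 9:57 to 12:00:
(12 x 60 + 0) - (9 x 60 + 57) = 720 - 597 = 123 minutes
= 2 hours and 3 minutes

Final answer: 2 hours and 3 minutes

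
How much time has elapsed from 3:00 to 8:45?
From 3:00 to 8:45:
(8 x 60 + 45) - (3 x 60 + 0) = 525 - 180 = 345 minutes
= 5 hours and 45 minutes

Final answer: 5 hours and 45 minutes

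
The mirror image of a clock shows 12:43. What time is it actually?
Reflection across the vertical (12-6) axis maps a hand at angle A degrees to (360 - A) degrees, which sends a reading of T minutes past 12:00 to (720 - T) minutes past 12:00.
Mirror reads 12:43 = 43 minutes past 12:00.
Actual time: (720 - 43) mod 720 = 677 minutes = 11:17.

Final answer: 11:17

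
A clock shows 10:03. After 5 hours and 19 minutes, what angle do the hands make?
First find the time 5 hours and 19 minutes after 10:03.
Total minutes: 10 x 60 + 3 + 5 x 60 + 19 = 922.
922 mod 720 = 202 minutes = 3:22.
Now compute the angle at 3:22:
Hour hand: 3 x 30 + 22 x 0.5 = 101 degrees
Minute hand: 22 x 6 = 132 degrees
Difference: |101 - 132| = 31 degrees
The angle is 31 degrees

Final answer: 31 degrees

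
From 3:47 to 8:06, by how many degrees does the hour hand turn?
The hour hand moves 0.5 degrees per minute.
Time elapsed: 8:06 - 3:47 = 259 minutes
Angular displacement: 259 x 0.5 = 129.5 degrees

Final answer: 129.5 degrees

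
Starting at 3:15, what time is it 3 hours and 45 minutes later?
Starting time: 3:15
Adding 45 minutes to 15 minutes: 15 + 45 = 60 minutes = 1 hour
Adding 3 hours: 3 + 3 + 1 (carry) = 7
Final time: 7:00

Final answer: 7:00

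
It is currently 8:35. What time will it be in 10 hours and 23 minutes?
Starting time: 8:35
Adding 23 minutes to 35 minutes: 35 + 23 = 58 minutes
Adding 10 hours: 8 + 10 = 18 - 12 = 6
Final time: 6:58

Final answer: 6:58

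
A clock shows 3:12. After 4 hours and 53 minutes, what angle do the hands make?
First find the time 4 hours and 53 minutes after 3:12.
Total minutes: 3 x 60 + 12 + 4 x 60 + 53 = 485.
485 mod 720 = 485 minutes = 8:05.
Now compute the angle at 8:05:
Hour hand: 8 x 30 + 5 x 0.5 = 242.5 degrees
Minute hand: 5 x 6 = 30 degrees
Difference: |242.5 - 30| = 212.5 degrees
Smaller angle: 360 - 212.5 = 147.5 degrees

Final answer: 147.5 degrees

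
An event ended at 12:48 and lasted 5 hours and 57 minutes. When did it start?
Starting time: 12:48 = 48 total minutes past 12:00
Subtracting: 5 hours and 57 minutes = 357 minutes
48 - 357 = -309 (negative, add 12 hours = 720) = 411 minutes
= 6 hours and 51 minutes past 12:00 = 6:51

Final answer: 6:51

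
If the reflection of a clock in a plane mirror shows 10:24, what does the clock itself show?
Reflection across the vertical (12-6) axis maps a hand at angle A degrees to (360 - A) degrees, which sends a reading of T minutes past 12:00 to (720 - T) minutes past 12:00.
Mirror reads 10:24 = 624 minutes past 12:00.
Actual time: (720 - 624) mod 720 = 96 minutes = 1:36.

Final answer: 1:36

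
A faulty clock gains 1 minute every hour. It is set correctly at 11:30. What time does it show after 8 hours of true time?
For every 60 true minutes, the faulty clock advances 60 + 1 = 61 minutes.
True elapsed: 8 hours = 480 minutes.
Faulty clock advances: 480 x 61/60 = 488 minutes (drift: 8 minutes ahead).
Shown time: 11:30 + 488 minutes = 7:38.

Final answer: 7:38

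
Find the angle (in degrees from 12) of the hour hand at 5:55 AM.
The hour hand moves 30 degrees per hour and 0.5 degrees per minute.
At 5:55: (5) x 30 + 55 x 0.5 = 150 + 27.5 = 177.5 degrees

Final answer: 177.5 degrees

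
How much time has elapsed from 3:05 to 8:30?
From 3:05 to 8:30:
(8 x 60 + 30) - (3 x 60 + 5) = 510 - 185 = 325 minutes
= 5 hours and 25 minutes

Final answer: 5 hours and 25 minutes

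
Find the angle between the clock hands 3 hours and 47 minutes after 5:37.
First find the time 3 hours and 47 minutes after 5:37.
Total minutes: 5 x 60 + 37 + 3 x 60 + 47 = 564.
564 mod 720 = 564 minutes = 9:24.
Now compute the angle at 9:24:
Hour hand: 9 x 30 + 24 x 0.5 = 282 degrees
Minute hand: 24 x 6 = 144 degrees
Difference: |282 - 144| = 138 degrees
The angle is 138 degrees

Final answer: 138 degrees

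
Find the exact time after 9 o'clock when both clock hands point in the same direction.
The minute hand gains 5.5 degrees per minute on the hour hand.
At 9:00, the hour hand is at 270 degrees and the minute hand is at 0 degrees.
The gap is 270 degrees. Time to close: 270/5.5 = 60 x 9/11 = 49.09 minutes.
The hands overlap at 49.09 minutes past 9:00.

Final answer: 49.09 minutes past 9:00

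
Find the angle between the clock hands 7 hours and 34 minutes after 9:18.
First find the time 7 hours and 34 minutes after 9:18.
Total minutes: 9 x 60 + 18 + 7 x 60 + 34 = 1012.
1012 mod 720 = 292 minutes = 4:52.
Now compute the angle at 4:52:
Hour hand: 4 x 30 + 52 x 0.5 = 146 degrees
Minute hand: 52 x 6 = 312 degrees
Difference: |146 - 312| = 166 degrees
The angle is 166 degrees

Final answer: 166 degrees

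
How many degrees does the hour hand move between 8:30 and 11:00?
The hour hand moves 0.5 degrees per minute.
Time elapsed: 11:00 - 8:30 = 150 minutes
Angular displacement: 150 x 0.5 = 75 degrees

Final answer: 75 degrees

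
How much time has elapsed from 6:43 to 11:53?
From 6:43 to 11:53:
(11 x 60 + 53) - (6 x 60 + 43) = 713 - 403 = 310 minutes
= 5 hours and 10 minutes

Final answer: 5 hours and 10 minutes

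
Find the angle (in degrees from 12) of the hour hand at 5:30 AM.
The hour hand moves 30 degrees per hour and 0.5 degrees per minute.
At 5:30: (5) x 30 + 30 x 0.5 = 150 + 15 = 165 degrees

Final answer: 165 degrees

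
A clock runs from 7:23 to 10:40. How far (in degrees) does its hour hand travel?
The hour hand moves 0.5 degrees per minute.
Time elapsed: 10:40 - 7:23 = 197 minutes
Angular displacement: 197 x 0.5 = 98.5 degrees

Final answer: 98.5 degrees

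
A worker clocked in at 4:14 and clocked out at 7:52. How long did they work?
From 4:14 to 7:52:
(7 x 60 + 52) - (4 x 60 + 14) = 472 - 254 = 218 minutes
= 3 hours and 38 minutes

Final answer: 3 hours and 38 minutes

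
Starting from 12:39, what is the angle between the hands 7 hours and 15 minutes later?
First find the time 7 hours and 15 minutes after 12:39.
Total minutes: 12 x 60 + 39 + 7 x 60 + 15 = 1194.
1194 mod 720 = 474 minutes = 7:54.
Now compute the angle at 7:54:
Hour hand: 7 x 30 + 54 x 0.5 = 237 degrees
Minute hand: 54 x 6 = 324 degrees
Difference: |237 - 324| = 87 degrees
The angle is 87 degrees

Final answer: 87 degrees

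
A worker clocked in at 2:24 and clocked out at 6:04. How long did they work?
From 2:24 to 6:04:
(6 x 60 + 4) - (2 x 60 + 24) = 364 - 144 = 220 minutes
= 3 hours and 40 minutes

Final answer: 3 hours and 40 minutes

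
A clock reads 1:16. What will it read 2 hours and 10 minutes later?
Starting time: 1:16
Adding 10 minutes to 16 minutes: 16 + 10 = 26 minutes
Adding 2 hours: 1 + 2 = 3
Final time: 3:26

Final answer: 3:26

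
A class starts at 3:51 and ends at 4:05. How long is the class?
From 3:51 to 4:05:
(4 x 60 + 5) - (3 x 60 + 51) = 245 - 231 = 14 minutes
= 14 minutes

Final answer: 14 minutes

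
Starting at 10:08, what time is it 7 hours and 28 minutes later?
Starting time: 10:08
Adding 28 minutes to 8 minutes: 8 + 28 = 36 minutes
Adding 7 hours: 10 + 7 = 17 - 12 = 5
Final time: 5:36

Final answer: 5:36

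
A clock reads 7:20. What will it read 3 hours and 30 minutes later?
Starting time: 7:20
Adding 30 minutes to 20 minutes: 20 + 30 = 50 minutes
Adding 3 hours: 7 + 3 = 10
Final time: 10:50

Final answer: 10:50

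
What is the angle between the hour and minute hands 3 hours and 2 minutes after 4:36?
First find the time 3 hours and 2 minutes after 4:36.
Total minutes: 4 x 60 + 36 + 3 x 60 + 2 = 458.
458 mod 720 = 458 minutes = 7:38.
Now compute the angle at 7:38:
Hour hand: 7 x 30 + 38 x 0.5 = 229 degrees
Minute hand: 38 x 6 = 228 degrees
Difference: |229 - 228| = 1 degrees
The angle is 1 degrees

Final answer: 1 degrees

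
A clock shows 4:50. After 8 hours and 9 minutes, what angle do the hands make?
First find the time 8 hours and 9 minutes after 4:50.
Total minutes: 4 x 60 + 50 + 8 x 60 + 9 = 779.
779 mod 720 = 59 minutes = 12:59.
Now compute the angle at 12:59:
Hour hand: 0 x 30 + 59 x 0.5 = 29.5 degrees
Minute hand: 59 x 6 = 354 degrees
Difference: |29.5 - 354| = 324.5 degrees
Smaller angle: 360 - 324.5 = 35.5 degrees

Final answer: 35.5 degrees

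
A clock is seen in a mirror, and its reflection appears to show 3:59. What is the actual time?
Reflection across the vertical (12-6) axis maps a hand at angle A degrees to (360 - A) degrees, which sends a reading of T minutes past 12:00 to (720 - T) minutes past 12:00.
Mirror reads 3:59 = 239 minutes past 12:00.
Actual time: (720 - 239) mod 720 = 481 minutes = 8:01.

Final answer: 8:01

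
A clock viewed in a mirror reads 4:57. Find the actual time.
Reflection across the vertical (12-6) axis maps a hand at angle A degrees to (360 - A) degrees, which sends a reading of T minutes past 12:00 to (720 - T) minutes past 12:00.
Mirror reads 4:57 = 297 minutes past 12:00.
Actual time: (720 - 297) mod 720 = 423 minutes = 7:03.

Final answer: 7:03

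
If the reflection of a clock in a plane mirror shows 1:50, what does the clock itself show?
Reflection across the vertical (12-6) axis maps a hand at angle A degrees to (360 - A) degrees, which sends a reading of T minutes past 12:00 to (720 - T) minutes past 12:00.
Mirror reads 1:50 = 110 minutes past 12:00.
Actual time: (720 - 110) mod 720 = 610 minutes = 10:10.

Final answer: 10:10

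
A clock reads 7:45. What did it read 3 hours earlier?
Starting time: 7:45 = 465 total minutes past 12:00
Subtracting: 3 hours = 180 minutes
465 - 180 = 285 minutes
= 4 hours and 45 minutes past 12:00 = 4:45

Final answer: 4:45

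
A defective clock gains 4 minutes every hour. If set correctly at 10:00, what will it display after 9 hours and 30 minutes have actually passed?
For every 60 true minutes, the faulty clock advances 60 + 4 = 64 minutes.
True elapsed: 9 hours and 30 minutes = 570 minutes.
Faulty clock advances: 570 x 64/60 = 608 minutes (drift: 38 minutes ahead).
Shown time: 10:00 + 608 minutes = 8:08.

Final answer: 8:08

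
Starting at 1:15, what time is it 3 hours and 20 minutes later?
Starting time: 1:15
Adding 20 minutes to 15 minutes: 15 + 20 = 35 minutes
Adding 3 hours: 1 + 3 = 4
Final time: 4:35

Final answer: 4:35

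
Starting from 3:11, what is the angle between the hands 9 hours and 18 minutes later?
First find the time 9 hours and 18 minutes after 3:11.
Total minutes: 3 x 60 + 11 + 9 x 60 + 18 = 749.
749 mod 720 = 29 minutes = 12:29.
Now compute the angle at 12:29:
Hour hand: 0 x 30 + 29 x 0.5 = 14.5 degrees
Minute hand: 29 x 6 = 174 degrees
Difference: |14.5 - 174| = 159.5 degrees
The angle is 159.5 degrees

Final answer: 159.5 degrees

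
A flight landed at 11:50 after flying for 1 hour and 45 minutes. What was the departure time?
Starting time: 11:50 = 710 total minutes past 12:00
Subtracting: 1 hour and 45 minutes = 105 minutes
710 - 105 = 605 minutes
= 10 hours and 5 minutes past 12:00 = 10:05

Final answer: 10:05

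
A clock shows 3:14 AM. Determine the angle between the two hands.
Hour hand position: 3 x 30 + 14 x 0.5 = 97 degrees
Minute hand position: 14 x 6 = 84 degrees
Difference: |97 - 84| = 13 degrees
The angle between the hands is 13 degrees

Final answer: 13 degrees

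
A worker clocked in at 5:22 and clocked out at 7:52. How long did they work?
From 5:22 to 7:52:
(7 x 60 + 52) - (5 x 60 + 22) = 472 - 322 = 150 minutes
= 2 hours and 30 minutes

Final answer: 2 hours and 30 minutes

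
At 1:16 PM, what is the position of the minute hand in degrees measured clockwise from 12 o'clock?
The minute hand moves 6 degrees per minute.
At 1:16: 16 x 6 = 96 degrees

Final answer: 96 degrees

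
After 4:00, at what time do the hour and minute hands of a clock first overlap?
The minute hand gains 5.5 degrees per minute on the hour hand.
At 4:00, the hour hand is at 120 degrees and the minute hand is at 0 degrees.
The gap is 120 degrees. Time to close: 120/5.5 = 60 x 4/11 = 21.82 minutes.
The hands overlap at 21.82 minutes past 4:00.

Final answer: 21.82 minutes past 4:00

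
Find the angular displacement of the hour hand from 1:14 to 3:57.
The hour hand moves 0.5 degrees per minute.
Time elapsed: 3:57 - 1:14 = 163 minutes
Angular displacement: 163 x 0.5 = 81.5 degrees

Final answer: 81.5 degrees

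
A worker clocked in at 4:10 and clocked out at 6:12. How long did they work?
From 4:10 to 6:12:
(6 x 60 + 12) - (4 x 60 + 10) = 372 - 250 = 122 minutes
= 2 hours and 2 minutes

Final answer: 2 hours and 2 minutes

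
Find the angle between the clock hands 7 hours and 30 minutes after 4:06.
First find the time 7 hours and 30 minutes after 4:06.
Total minutes: 4 x 60 + 6 + 7 x 60 + 30 = 696.
696 mod 720 = 696 minutes = 11:36.
Now compute the angle at 11:36:
Hour hand: 11 x 30 + 36 x 0.5 = 348 degrees
Minute hand: 36 x 6 = 216 degrees
Difference: |348 - 216| = 132 degrees
The angle is 132 degrees

Final answer: 132 degrees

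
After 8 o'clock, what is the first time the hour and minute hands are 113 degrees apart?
At t minutes past 8:00, the hour hand is at 30 x 8 + 0.5t degrees and the minute hand is at 6t degrees.
The smaller angle between them is 113 degrees when |30H - 5.5t| = 113 or |30H - 5.5t| = 247.
With H = 8, solve 30 x 8 - 5.5t = +/- target for each target:
  t = (30 x 8 - 113) / 5.5 = 23.09
  t = (30 x 8 + 113) / 5.5 = 64.18 (outside (0, 60))
  t = (30 x 8 - 247) / 5.5 = -1.27 (outside (0, 60))
  t = (30 x 8 + 247) / 5.5 = 88.55 (outside (0, 60))
Valid solutions in (0, 60): {23.09} minutes.
The first occurrence is t = 23.09 minutes.
The hands form a 113-degree angle at 23.09 minutes past 8:00.

Final answer: 23.09 minutes past 8:00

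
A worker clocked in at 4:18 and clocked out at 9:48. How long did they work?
From 4:18 to 9:48:
(9 x 60 + 48) - (4 x 60 + 18) = 588 - 258 = 330 minutes
= 5 hours and 30 minutes

Final answer: 5 hours and 30 minutes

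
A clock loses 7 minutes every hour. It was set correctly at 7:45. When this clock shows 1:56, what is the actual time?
For every 60 true minutes, the faulty clock advances 53 minutes, so 1 faulty-clock minute corresponds to 60/53 true minutes.
From 7:45 to 1:56 on the faulty dial is 371 minutes.
True elapsed: 371 x 60/53 = 420 minutes = 7 hours.
True time: 7:45 + 7 hours = 2:45.

Final answer: 2:45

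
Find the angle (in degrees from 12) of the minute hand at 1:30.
The minute hand moves 6 degrees per minute.
At 1:30: 30 x 6 = 180 degrees

Final answer: 180 degrees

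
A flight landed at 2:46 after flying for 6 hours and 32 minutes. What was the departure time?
Starting time: 2:46 = 166 total minutes past 12:00
Subtracting: 6 hours and 32 minutes = 392 minutes
166 - 392 = -226 (negative, add 12 hours = 720) = 494 minutes
= 8 hours and 14 minutes past 12:00 = 8:14

Final answer: 8:14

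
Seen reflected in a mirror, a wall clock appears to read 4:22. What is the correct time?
Reflection across the vertical (12-6) axis maps a hand at angle A degrees to (360 - A) degrees, which sends a reading of T minutes past 12:00 to (720 - T) minutes past 12:00.
Mirror reads 4:22 = 262 minutes past 12:00.
Actual time: (720 - 262) mod 720 = 458 minutes = 7:38.

Final answer: 7:38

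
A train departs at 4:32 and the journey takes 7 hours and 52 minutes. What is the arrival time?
Starting time: 4:32
Adding 52 minutes to 32 minutes: 32 + 52 = 84 minutes = 1 hour and 24 minutes
Adding 7 hours: 4 + 7 + 1 (carry) = 12
Final time: 12:24

Final answer: 12:24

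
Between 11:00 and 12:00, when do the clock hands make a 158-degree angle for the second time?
At t minutes past 11:00, the hour hand is at 30 x 11 + 0.5t degrees and the minute hand is at 6t degrees.
The smaller angle between them is 158 degrees when |30H - 5.5t| = 158 or |30H - 5.5t| = 202.
With H = 11, solve 30 x 11 - 5.5t = +/- target for each target:
  t = (30 x 11 - 158) / 5.5 = 31.27
  t = (30 x 11 + 158) / 5.5 = 88.73 (outside (0, 60))
  t = (30 x 11 - 202) / 5.5 = 23.27
  t = (30 x 11 + 202) / 5.5 = 96.73 (outside (0, 60))
Valid solutions in (0, 60): {23.27, 31.27} minutes.
The second occurrence is t = 31.27 minutes.
The hands form a 158-degree angle at 31.27 minutes past 11:00.

Final answer: 31.27 minutes past 11:00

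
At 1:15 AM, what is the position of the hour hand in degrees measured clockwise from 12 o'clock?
The hour hand moves 30 degrees per hour and 0.5 degrees per minute.
At 1:15: (1) x 30 + 15 x 0.5 = 30 + 7.5 = 37.5 degrees

Final answer: 37.5 degrees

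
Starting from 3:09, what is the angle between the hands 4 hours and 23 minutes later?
First find the time 4 hours and 23 minutes after 3:09.
Total minutes: 3 x 60 + 9 + 4 x 60 + 23 = 452.
452 mod 720 = 452 minutes = 7:32.
Now compute the angle at 7:32:
Hour hand: 7 x 30 + 32 x 0.5 = 226 degrees
Minute hand: 32 x 6 = 192 degrees
Difference: |226 - 192| = 34 degrees
The angle is 34 degrees

Final answer: 34 degrees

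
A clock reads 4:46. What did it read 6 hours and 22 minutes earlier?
Starting time: 4:46 = 286 total minutes past 12:00
Subtracting: 6 hours and 22 minutes = 382 minutes
286 - 382 = -96 (negative, add 12 hours = 720) = 624 minutes
= 10 hours and 24 minutes past 12:00 = 10:24

Final answer: 10:24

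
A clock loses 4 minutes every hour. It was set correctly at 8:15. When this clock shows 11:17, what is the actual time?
For every 60 true minutes, the faulty clock advances 56 minutes, so 1 faulty-clock minute corresponds to 60/56 true minutes.
From 8:15 to 11:17 on the faulty dial is 182 minutes.
True elapsed: 182 x 60/56 = 195 minutes = 3 hours and 15 minutes.
True time: 8:15 + 3 hours and 15 minutes = 11:30.

Final answer: 11:30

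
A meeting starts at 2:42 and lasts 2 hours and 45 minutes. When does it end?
Starting time: 2:42
Adding 45 minutes to 42 minutes: 42 + 45 = 87 minutes = 1 hour and 27 minutes
Adding 2 hours: 2 + 2 + 1 (carry) = 5
Final time: 5:27

Final answer: 5:27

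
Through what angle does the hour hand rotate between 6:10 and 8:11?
The hour hand moves 0.5 degrees per minute.
Time elapsed: 8:11 - 6:10 = 121 minutes
Angular displacement: 121 x 0.5 = 60.5 degrees

Final answer: 60.5 degrees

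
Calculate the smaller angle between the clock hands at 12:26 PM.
Hour hand position: 0 x 30 + 26 x 0.5 = 13 degrees
Minute hand position: 26 x 6 = 156 degrees
Difference: |13 - 156| = 143 degrees
The angle between the hands is 143 degrees

Final answer: 143 degrees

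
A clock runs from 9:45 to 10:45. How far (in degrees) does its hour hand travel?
The hour hand moves 0.5 degrees per minute.
Time elapsed: 10:45 - 9:45 = 60 minutes
Angular displacement: 60 x 0.5 = 30 degrees

Final answer: 30 degrees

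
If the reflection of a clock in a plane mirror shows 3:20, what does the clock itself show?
Reflection across the vertical (12-6) axis maps a hand at angle A degrees to (360 - A) degrees, which sends a reading of T minutes past 12:00 to (720 - T) minutes past 12:00.
Mirror reads 3:20 = 200 minutes past 12:00.
Actual time: (720 - 200) mod 720 = 520 minutes = 8:40.

Final answer: 8:40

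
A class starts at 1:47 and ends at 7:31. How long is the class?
From 1:47 to 7:31:
(7 x 60 + 31) - (1 x 60 + 47) = 451 - 107 = 344 minutes
= 5 hours and 44 minutes

Final answer: 5 hours and 44 minutes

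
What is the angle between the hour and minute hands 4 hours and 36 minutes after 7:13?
First find the time 4 hours and 36 minutes after 7:13.
Total minutes: 7 x 60 + 13 + 4 x 60 + 36 = 709.
709 mod 720 = 709 minutes = 11:49.
Now compute the angle at 11:49:
Hour hand: 11 x 30 + 49 x 0.5 = 354.5 degrees
Minute hand: 49 x 6 = 294 degrees
Difference: |354.5 - 294| = 60.5 degrees
The angle is 60.5 degrees

Final answer: 60.5 degrees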